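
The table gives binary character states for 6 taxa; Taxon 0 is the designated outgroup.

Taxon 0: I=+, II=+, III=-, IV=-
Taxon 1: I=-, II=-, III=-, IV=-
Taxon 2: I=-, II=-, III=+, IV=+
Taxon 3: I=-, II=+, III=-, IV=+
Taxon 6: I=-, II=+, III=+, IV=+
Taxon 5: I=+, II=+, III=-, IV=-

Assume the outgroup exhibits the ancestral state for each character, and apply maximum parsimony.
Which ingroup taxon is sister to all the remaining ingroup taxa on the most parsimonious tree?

Character polarity is set by the outgroup: the derived state is whichever differs from the outgroup's state, so for I, II the derived state is '-', and for the remaining characters it is '+'.
Only Taxon 1, Taxon 2, Taxon 3, and Taxon 6 show the derived state '-' for I, supporting them as a clade.
II groups Taxon 1 and Taxon 2, which is incompatible with the clades supported by the remaining characters; treating it as convergent (homoplasy) costs fewer steps than any alternative tree.
III: derived state '+' in Taxon 2 and Taxon 6 only — synapomorphy for {Taxon 2, Taxon 6}.
Only Taxon 2, Taxon 3, and Taxon 6 show the derived state '+' for IV, supporting them as a clade.
Most parsimonious ingroup topology: ((Taxon 1,((Taxon 2,Taxon 6),Taxon 3)),Taxon 5).
Taxon 5 is sister to the clade containing all other ingroup taxa, so it is the earliest-diverging (most basal) ingroup lineage.

Taxon 5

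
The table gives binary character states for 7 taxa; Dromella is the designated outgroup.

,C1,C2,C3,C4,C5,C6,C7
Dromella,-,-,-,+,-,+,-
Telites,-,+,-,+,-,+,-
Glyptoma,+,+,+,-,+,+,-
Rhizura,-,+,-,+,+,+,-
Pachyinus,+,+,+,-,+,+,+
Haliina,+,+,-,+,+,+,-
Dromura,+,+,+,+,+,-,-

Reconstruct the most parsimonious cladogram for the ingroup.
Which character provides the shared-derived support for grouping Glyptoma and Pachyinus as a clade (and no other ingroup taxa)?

C4

Character polarity is set by the outgroup: the derived state is whichever differs from the outgroup's state, so for C4, C6 the derived state is '-', and for the remaining characters it is '+'.
Only Dromura, Glyptoma, Haliina, and Pachyinus show the derived state '+' for C1, supporting them as a clade.
C2 (derived state '+') is shared by all ingroup taxa — unites the whole ingroup.
C3 (derived state '+') is shared by Dromura, Glyptoma, and Pachyinus — a synapomorphy uniting that clade.
C4 (derived state '-') is shared by Glyptoma and Pachyinus — a synapomorphy uniting that clade.
C5 (derived state '+') is shared by Dromura, Glyptoma, Haliina, Pachyinus, and Rhizura — a synapomorphy uniting that clade.
C6 (derived state '-') is unique to Dromura (autapomorphy; uninformative for grouping).
C7: derived state '+' in Pachyinus only — an autapomorphy, so it tells us nothing about relationships among taxa.
Most parsimonious ingroup topology: (Telites,((((Glyptoma,Pachyinus),Dromura),Haliina),Rhizura)).
The clade {Glyptoma, Pachyinus} is supported by C4: its derived state '-' occurs in exactly those taxa and in no other taxon (including the outgroup).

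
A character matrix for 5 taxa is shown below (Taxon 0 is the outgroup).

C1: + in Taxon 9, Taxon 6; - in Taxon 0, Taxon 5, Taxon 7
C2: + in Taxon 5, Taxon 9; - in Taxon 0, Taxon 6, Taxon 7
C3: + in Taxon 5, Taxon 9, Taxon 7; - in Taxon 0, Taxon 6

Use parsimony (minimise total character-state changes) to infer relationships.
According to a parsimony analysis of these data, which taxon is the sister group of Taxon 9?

The outgroup has state '-' for every character, so '+' is the derived state throughout.
C1 (state '+') occurs in Taxon 6 and Taxon 9 but conflicts with the nesting implied by the other characters — most parsimoniously interpreted as homoplasy.
C2: derived state '+' in Taxon 5 and Taxon 9 only — synapomorphy for {Taxon 5, Taxon 9}.
C3 (derived state '+') is shared by Taxon 5, Taxon 7, and Taxon 9 — a synapomorphy uniting that clade.
Most parsimonious ingroup topology: (((Taxon 5,Taxon 9),Taxon 7),Taxon 6).
Taxon 9 and Taxon 5 form a cherry on this tree, so they are sister taxa.

Taxon 5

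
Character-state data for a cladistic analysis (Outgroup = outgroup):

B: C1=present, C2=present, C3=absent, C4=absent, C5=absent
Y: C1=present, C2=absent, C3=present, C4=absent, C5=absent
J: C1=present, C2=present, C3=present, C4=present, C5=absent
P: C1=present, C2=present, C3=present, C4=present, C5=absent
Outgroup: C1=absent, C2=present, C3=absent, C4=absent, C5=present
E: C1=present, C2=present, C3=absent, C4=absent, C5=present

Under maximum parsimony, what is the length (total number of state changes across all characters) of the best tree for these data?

Character polarity is set by the outgroup: the derived state is whichever differs from the outgroup's state, so for C2, C5 the derived state is 'absent', and for the remaining characters it is 'present'.
C1 (derived state 'present') is shared by all ingroup taxa — unites the whole ingroup.
C2 (derived state 'absent') is unique to Y (autapomorphy; uninformative for grouping).
Only J, P, and Y show the derived state 'present' for C3, supporting them as a clade.
Only J and P show the derived state 'present' for C4, supporting them as a clade.
C5: derived state 'absent' in B, J, P, and Y only — synapomorphy for {B, J, P, Y}.
Most parsimonious ingroup topology: ((((J,P),Y),B),E).
Changes per character on this tree: C1: 1; C2: 1; C3: 1; C4: 1; C5: 1.
Total = 5.

5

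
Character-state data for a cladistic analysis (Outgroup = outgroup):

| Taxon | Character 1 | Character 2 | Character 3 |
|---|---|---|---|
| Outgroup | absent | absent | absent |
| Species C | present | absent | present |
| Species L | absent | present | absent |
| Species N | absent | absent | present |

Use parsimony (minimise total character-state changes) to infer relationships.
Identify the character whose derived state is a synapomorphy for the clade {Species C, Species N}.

The outgroup has state 'absent' for every character, so 'present' is the derived state throughout.
Character 1 (derived state 'present') is unique to Species C (autapomorphy; uninformative for grouping).
Character 2: derived state 'present' in Species L only — an autapomorphy, so it tells us nothing about relationships among taxa.
Character 3 (derived state 'present') is shared by Species C and Species N — a synapomorphy uniting that clade.
Most parsimonious ingroup topology: ((Species C,Species N),Species L).
The clade {Species C, Species N} is supported by Character 3: its derived state 'present' occurs in exactly those taxa and in no other taxon (including the outgroup).

Character 3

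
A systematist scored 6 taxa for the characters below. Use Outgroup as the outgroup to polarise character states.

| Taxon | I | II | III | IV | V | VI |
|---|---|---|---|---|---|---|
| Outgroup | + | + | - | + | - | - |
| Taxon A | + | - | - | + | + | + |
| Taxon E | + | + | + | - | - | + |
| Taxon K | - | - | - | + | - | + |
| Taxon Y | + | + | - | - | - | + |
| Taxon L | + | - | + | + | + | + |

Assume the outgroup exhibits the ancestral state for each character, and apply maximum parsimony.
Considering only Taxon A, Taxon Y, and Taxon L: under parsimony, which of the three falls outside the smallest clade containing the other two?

Character polarity is set by the outgroup: the derived state is whichever differs from the outgroup's state, so for I, II, IV the derived state is '-', and for the remaining characters it is '+'.
I (derived state '-') is unique to Taxon K (autapomorphy; uninformative for grouping).
II (derived state '-') is shared by Taxon A, Taxon K, and Taxon L — a synapomorphy uniting that clade.
III (state '+') occurs in Taxon E and Taxon L but conflicts with the nesting implied by the other characters — most parsimoniously interpreted as homoplasy.
Only Taxon E and Taxon Y show the derived state '-' for IV, supporting them as a clade.
Only Taxon A and Taxon L show the derived state '+' for V, supporting them as a clade.
VI (derived state '+') is shared by all ingroup taxa — unites the whole ingroup.
Most parsimonious ingroup topology: (((Taxon A,Taxon L),Taxon K),(Taxon E,Taxon Y)).
Taxon L and Taxon A share a more recent common ancestor with each other than either does with Taxon Y, so Taxon Y is the least closely related of the three.

Taxon Y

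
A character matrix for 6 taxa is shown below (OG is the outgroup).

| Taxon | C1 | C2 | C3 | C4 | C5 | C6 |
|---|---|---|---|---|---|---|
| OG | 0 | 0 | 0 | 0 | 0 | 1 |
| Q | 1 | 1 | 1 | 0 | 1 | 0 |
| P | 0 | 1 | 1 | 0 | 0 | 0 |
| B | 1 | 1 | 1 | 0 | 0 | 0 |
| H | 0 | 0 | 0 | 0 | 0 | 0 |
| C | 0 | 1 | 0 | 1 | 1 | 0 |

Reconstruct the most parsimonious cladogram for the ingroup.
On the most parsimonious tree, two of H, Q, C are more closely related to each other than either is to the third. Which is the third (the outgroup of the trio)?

Character polarity is set by the outgroup: the derived state is whichever differs from the outgroup's state, so for C6 the derived state is '0', and for the remaining characters it is '1'.
Only B and Q show the derived state '1' for C1, supporting them as a clade.
C2: derived state '1' in B, C, P, and Q only — synapomorphy for {B, C, P, Q}.
Only B, P, and Q show the derived state '1' for C3, supporting them as a clade.
C4 (derived state '1') is unique to C (autapomorphy; uninformative for grouping).
C5 (state '1') occurs in C and Q but conflicts with the nesting implied by the other characters — most parsimoniously interpreted as homoplasy.
C6 (derived state '0') is shared by all ingroup taxa — unites the whole ingroup.
Most parsimonious ingroup topology: ((((Q,B),P),C),H).
Q and C share a more recent common ancestor with each other than either does with H, so H is the least closely related of the three.

H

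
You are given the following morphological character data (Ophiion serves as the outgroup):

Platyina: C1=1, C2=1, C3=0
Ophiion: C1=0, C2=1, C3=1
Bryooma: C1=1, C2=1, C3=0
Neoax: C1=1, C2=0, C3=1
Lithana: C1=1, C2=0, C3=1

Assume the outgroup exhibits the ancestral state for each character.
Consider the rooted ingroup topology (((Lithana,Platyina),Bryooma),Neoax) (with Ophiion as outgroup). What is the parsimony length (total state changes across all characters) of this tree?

Map each character onto (((Lithana,Platyina),Bryooma),Neoax) (rooted by Ophiion) and count the minimum state changes it requires (Fitch parsimony):
C1: 1; C2: 2; C3: 2.
Total tree length = 5.

5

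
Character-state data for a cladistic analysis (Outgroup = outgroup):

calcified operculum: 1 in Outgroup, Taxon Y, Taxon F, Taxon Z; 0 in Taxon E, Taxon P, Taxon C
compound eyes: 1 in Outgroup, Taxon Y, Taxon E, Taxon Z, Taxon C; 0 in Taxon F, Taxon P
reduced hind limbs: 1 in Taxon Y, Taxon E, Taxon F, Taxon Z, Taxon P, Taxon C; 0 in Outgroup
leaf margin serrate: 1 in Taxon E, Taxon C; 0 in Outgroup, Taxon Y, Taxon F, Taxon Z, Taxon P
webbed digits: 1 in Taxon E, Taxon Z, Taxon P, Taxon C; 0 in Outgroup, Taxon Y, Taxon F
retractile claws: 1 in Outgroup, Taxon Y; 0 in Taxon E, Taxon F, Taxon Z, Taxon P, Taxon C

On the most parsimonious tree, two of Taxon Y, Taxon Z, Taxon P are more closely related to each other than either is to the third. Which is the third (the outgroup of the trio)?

Character polarity is set by the outgroup: the derived state is whichever differs from the outgroup's state, so for calcified operculum, compound eyes, retractile claws the derived state is '0', and for the remaining characters it is '1'.
calcified operculum: derived state '0' in Taxon C, Taxon E, and Taxon P only — synapomorphy for {Taxon C, Taxon E, Taxon P}.
compound eyes groups Taxon F and Taxon P, which is incompatible with the clades supported by the remaining characters; treating it as convergent (homoplasy) costs fewer steps than any alternative tree.
All ingroup taxa share the derived state '1' for reduced hind limbs; it defines the ingroup but does not resolve relationships within it.
leaf margin serrate: derived state '1' in Taxon C and Taxon E only — synapomorphy for {Taxon C, Taxon E}.
Only Taxon C, Taxon E, Taxon P, and Taxon Z show the derived state '1' for webbed digits, supporting them as a clade.
retractile claws: derived state '0' in Taxon C, Taxon E, Taxon F, Taxon P, and Taxon Z only — synapomorphy for {Taxon C, Taxon E, Taxon F, Taxon P, Taxon Z}.
Most parsimonious ingroup topology: (Taxon Y,((((Taxon E,Taxon C),Taxon P),Taxon Z),Taxon F)).
Taxon P and Taxon Z share a more recent common ancestor with each other than either does with Taxon Y, so Taxon Y is the least closely related of the three.

Taxon Y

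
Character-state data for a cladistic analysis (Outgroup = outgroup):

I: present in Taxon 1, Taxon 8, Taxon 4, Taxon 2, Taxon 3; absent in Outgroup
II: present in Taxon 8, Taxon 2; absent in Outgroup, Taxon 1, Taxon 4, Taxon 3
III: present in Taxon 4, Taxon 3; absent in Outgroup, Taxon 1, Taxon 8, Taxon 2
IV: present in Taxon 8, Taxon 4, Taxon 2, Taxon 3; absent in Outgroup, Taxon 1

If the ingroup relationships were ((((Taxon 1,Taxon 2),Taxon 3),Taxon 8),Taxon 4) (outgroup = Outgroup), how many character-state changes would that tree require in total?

7

Map each character onto ((((Taxon 1,Taxon 2),Taxon 3),Taxon 8),Taxon 4) (rooted by Outgroup) and count the minimum state changes it requires (Fitch parsimony):
I: 1; II: 2; III: 2; IV: 2.
Total tree length = 7.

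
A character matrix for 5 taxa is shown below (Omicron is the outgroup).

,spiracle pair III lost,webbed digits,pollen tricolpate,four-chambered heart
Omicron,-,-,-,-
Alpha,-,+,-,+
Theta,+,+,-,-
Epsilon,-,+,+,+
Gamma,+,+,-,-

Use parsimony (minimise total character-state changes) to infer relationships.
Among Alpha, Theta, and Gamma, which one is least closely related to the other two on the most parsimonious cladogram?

Alpha

The outgroup has state '-' for every character, so '+' is the derived state throughout.
spiracle pair III lost: derived state '+' in Gamma and Theta only — synapomorphy for {Gamma, Theta}.
webbed digits (derived state '+') is shared by all ingroup taxa — unites the whole ingroup.
pollen tricolpate (derived state '+') is unique to Epsilon (autapomorphy; uninformative for grouping).
four-chambered heart: derived state '+' in Alpha and Epsilon only — synapomorphy for {Alpha, Epsilon}.
Most parsimonious ingroup topology: ((Alpha,Epsilon),(Theta,Gamma)).
Gamma and Theta share a more recent common ancestor with each other than either does with Alpha, so Alpha is the least closely related of the three.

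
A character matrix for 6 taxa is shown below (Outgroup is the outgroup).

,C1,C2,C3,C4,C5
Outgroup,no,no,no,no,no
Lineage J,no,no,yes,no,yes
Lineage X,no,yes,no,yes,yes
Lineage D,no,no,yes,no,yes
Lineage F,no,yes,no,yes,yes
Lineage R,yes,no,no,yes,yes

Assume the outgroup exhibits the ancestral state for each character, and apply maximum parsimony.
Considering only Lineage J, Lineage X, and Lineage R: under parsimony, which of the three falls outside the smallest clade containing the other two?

The outgroup has state 'no' for every character, so 'yes' is the derived state throughout.
C1 (derived state 'yes') is unique to Lineage R (autapomorphy; uninformative for grouping).
C2 (derived state 'yes') is shared by Lineage F and Lineage X — a synapomorphy uniting that clade.
C3 (derived state 'yes') is shared by Lineage D and Lineage J — a synapomorphy uniting that clade.
C4: derived state 'yes' in Lineage F, Lineage R, and Lineage X only — synapomorphy for {Lineage F, Lineage R, Lineage X}.
C5 (derived state 'yes') is shared by all ingroup taxa — unites the whole ingroup.
Most parsimonious ingroup topology: ((Lineage J,Lineage D),((Lineage X,Lineage F),Lineage R)).
Lineage R and Lineage X share a more recent common ancestor with each other than either does with Lineage J, so Lineage J is the least closely related of the three.

Lineage J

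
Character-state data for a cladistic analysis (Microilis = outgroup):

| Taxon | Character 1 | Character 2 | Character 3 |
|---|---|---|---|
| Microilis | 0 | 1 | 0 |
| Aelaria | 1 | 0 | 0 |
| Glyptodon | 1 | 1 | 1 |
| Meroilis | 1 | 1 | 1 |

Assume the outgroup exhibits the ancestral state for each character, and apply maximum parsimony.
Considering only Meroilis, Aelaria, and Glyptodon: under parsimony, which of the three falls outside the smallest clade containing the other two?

Character polarity is set by the outgroup: the derived state is whichever differs from the outgroup's state, so for Character 2 the derived state is '0', and for the remaining characters it is '1'.
Character 1 (derived state '1') is shared by all ingroup taxa — unites the whole ingroup.
Character 2: derived state '0' in Aelaria only — an autapomorphy, so it tells us nothing about relationships among taxa.
Character 3: derived state '1' in Glyptodon and Meroilis only — synapomorphy for {Glyptodon, Meroilis}.
Most parsimonious ingroup topology: (Aelaria,(Glyptodon,Meroilis)).
Glyptodon and Meroilis share a more recent common ancestor with each other than either does with Aelaria, so Aelaria is the least closely related of the three.

Aelaria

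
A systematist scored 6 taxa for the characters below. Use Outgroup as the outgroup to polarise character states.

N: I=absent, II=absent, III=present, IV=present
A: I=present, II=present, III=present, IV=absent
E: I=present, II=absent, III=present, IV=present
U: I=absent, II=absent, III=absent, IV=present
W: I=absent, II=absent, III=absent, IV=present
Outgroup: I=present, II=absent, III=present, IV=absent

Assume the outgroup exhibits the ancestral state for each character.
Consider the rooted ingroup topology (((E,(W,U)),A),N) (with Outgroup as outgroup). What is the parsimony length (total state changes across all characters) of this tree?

Map each character onto (((E,(W,U)),A),N) (rooted by Outgroup) and count the minimum state changes it requires (Fitch parsimony):
I: 2; II: 1; III: 1; IV: 2.
Total tree length = 6.

6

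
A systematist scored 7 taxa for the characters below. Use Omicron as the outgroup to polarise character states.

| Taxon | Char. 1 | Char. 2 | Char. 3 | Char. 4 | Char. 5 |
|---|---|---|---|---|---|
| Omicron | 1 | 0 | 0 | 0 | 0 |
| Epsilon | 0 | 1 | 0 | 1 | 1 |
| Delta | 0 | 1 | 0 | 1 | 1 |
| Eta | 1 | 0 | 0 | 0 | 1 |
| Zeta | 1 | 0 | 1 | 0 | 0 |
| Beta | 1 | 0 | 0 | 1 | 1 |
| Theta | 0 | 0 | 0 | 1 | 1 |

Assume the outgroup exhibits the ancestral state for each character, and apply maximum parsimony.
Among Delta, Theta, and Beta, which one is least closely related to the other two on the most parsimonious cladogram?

Character polarity is set by the outgroup: the derived state is whichever differs from the outgroup's state, so for Char. 1 the derived state is '0', and for the remaining characters it is '1'.
Char. 1 (derived state '0') is shared by Delta, Epsilon, and Theta — a synapomorphy uniting that clade.
Only Delta and Epsilon show the derived state '1' for Char. 2, supporting them as a clade.
Char. 3: derived state '1' in Zeta only — an autapomorphy, so it tells us nothing about relationships among taxa.
Char. 4: derived state '1' in Beta, Delta, Epsilon, and Theta only — synapomorphy for {Beta, Delta, Epsilon, Theta}.
Char. 5 (derived state '1') is shared by Beta, Delta, Epsilon, Eta, and Theta — a synapomorphy uniting that clade.
Most parsimonious ingroup topology: (((((Epsilon,Delta),Theta),Beta),Eta),Zeta).
Delta and Theta share a more recent common ancestor with each other than either does with Beta, so Beta is the least closely related of the three.

Beta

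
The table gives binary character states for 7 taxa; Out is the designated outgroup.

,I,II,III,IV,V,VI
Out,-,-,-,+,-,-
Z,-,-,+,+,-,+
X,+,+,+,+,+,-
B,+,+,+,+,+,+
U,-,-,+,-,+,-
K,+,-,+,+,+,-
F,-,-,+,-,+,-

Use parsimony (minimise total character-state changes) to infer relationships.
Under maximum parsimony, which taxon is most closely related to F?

U

Character polarity is set by the outgroup: the derived state is whichever differs from the outgroup's state, so for IV the derived state is '-', and for the remaining characters it is '+'.
Only B, K, and X show the derived state '+' for I, supporting them as a clade.
II: derived state '+' in B and X only — synapomorphy for {B, X}.
III (derived state '+') is shared by all ingroup taxa — unites the whole ingroup.
IV (derived state '-') is shared by F and U — a synapomorphy uniting that clade.
V: derived state '+' in B, F, K, U, and X only — synapomorphy for {B, F, K, U, X}.
VI groups B and Z, which is incompatible with the clades supported by the remaining characters; treating it as convergent (homoplasy) costs fewer steps than any alternative tree.
Most parsimonious ingroup topology: (Z,(((X,B),K),(U,F))).
F and U form a cherry on this tree, so they are sister taxa.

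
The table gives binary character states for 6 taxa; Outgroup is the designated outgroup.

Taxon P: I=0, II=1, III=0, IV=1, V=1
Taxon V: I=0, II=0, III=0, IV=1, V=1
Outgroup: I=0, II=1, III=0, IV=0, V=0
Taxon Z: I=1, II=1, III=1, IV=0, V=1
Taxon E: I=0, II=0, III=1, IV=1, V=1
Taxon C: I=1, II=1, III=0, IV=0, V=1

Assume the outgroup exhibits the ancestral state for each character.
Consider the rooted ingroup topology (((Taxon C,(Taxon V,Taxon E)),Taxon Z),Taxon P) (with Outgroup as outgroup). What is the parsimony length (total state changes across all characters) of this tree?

Map each character onto (((Taxon C,(Taxon V,Taxon E)),Taxon Z),Taxon P) (rooted by Outgroup) and count the minimum state changes it requires (Fitch parsimony):
I: 2; II: 1; III: 2; IV: 2; V: 1.
Total tree length = 8.

8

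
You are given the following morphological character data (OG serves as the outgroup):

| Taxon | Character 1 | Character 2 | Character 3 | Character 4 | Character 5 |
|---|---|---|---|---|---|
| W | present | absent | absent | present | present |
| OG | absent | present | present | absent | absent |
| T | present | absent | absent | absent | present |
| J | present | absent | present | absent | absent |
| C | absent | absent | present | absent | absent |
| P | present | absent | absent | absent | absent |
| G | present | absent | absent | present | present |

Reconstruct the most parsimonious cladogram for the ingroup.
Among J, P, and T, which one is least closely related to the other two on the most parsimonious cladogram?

Character polarity is set by the outgroup: the derived state is whichever differs from the outgroup's state, so for Character 2, Character 3 the derived state is 'absent', and for the remaining characters it is 'present'.
Character 1 (derived state 'present') is shared by G, J, P, T, and W — a synapomorphy uniting that clade.
All ingroup taxa share the derived state 'absent' for Character 2; it defines the ingroup but does not resolve relationships within it.
Character 3: derived state 'absent' in G, P, T, and W only — synapomorphy for {G, P, T, W}.
Only G and W show the derived state 'present' for Character 4, supporting them as a clade.
Only G, T, and W show the derived state 'present' for Character 5, supporting them as a clade.
Most parsimonious ingroup topology: ((((T,(W,G)),P),J),C).
P and T share a more recent common ancestor with each other than either does with J, so J is the least closely related of the three.

J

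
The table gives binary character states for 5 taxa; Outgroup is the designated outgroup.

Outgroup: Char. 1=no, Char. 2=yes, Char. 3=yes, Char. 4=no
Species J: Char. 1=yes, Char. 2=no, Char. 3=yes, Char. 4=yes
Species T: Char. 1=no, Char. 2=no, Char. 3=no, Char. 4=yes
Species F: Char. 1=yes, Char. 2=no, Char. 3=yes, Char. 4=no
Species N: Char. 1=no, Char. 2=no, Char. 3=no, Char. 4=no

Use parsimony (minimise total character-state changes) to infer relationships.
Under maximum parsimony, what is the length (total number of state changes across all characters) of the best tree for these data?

5

Character polarity is set by the outgroup: the derived state is whichever differs from the outgroup's state, so for Char. 2, Char. 3 the derived state is 'no', and for the remaining characters it is 'yes'.
Only Species F and Species J show the derived state 'yes' for Char. 1, supporting them as a clade.
All ingroup taxa share the derived state 'no' for Char. 2; it defines the ingroup but does not resolve relationships within it.
Char. 3: derived state 'no' in Species N and Species T only — synapomorphy for {Species N, Species T}.
Char. 4 (state 'yes') occurs in Species J and Species T but conflicts with the nesting implied by the other characters — most parsimoniously interpreted as homoplasy.
Most parsimonious ingroup topology: ((Species J,Species F),(Species T,Species N)).
Changes per character on this tree: Char. 1: 1; Char. 2: 1; Char. 3: 1; Char. 4: 2.
Total = 5.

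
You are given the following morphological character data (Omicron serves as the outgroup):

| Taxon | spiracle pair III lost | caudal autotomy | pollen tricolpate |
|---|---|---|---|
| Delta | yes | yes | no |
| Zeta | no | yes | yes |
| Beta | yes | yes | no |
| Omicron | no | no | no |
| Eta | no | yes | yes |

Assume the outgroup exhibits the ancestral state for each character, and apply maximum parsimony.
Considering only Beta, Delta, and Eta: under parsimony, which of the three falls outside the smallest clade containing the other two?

The outgroup has state 'no' for every character, so 'yes' is the derived state throughout.
Only Beta and Delta show the derived state 'yes' for spiracle pair III lost, supporting them as a clade.
caudal autotomy (derived state 'yes') is shared by all ingroup taxa — unites the whole ingroup.
Only Eta and Zeta show the derived state 'yes' for pollen tricolpate, supporting them as a clade.
Most parsimonious ingroup topology: ((Delta,Beta),(Zeta,Eta)).
Delta and Beta share a more recent common ancestor with each other than either does with Eta, so Eta is the least closely related of the three.

Eta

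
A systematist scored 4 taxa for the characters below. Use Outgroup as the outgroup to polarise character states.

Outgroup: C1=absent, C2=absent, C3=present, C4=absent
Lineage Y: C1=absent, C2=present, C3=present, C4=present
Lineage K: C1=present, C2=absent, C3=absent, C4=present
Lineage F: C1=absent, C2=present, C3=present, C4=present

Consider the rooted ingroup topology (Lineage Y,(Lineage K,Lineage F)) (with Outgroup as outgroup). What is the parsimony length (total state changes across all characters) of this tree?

Map each character onto (Lineage Y,(Lineage K,Lineage F)) (rooted by Outgroup) and count the minimum state changes it requires (Fitch parsimony):
C1: 1; C2: 2; C3: 1; C4: 1.
Total tree length = 5.

5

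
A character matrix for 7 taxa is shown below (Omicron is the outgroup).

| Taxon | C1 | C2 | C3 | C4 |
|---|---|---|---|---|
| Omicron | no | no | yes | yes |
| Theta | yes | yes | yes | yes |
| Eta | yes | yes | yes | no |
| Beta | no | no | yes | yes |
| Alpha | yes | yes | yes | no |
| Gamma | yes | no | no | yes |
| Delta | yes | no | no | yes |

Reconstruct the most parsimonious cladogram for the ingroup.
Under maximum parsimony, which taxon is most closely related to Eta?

Character polarity is set by the outgroup: the derived state is whichever differs from the outgroup's state, so for C3, C4 the derived state is 'no', and for the remaining characters it is 'yes'.
C1: derived state 'yes' in Alpha, Delta, Eta, Gamma, and Theta only — synapomorphy for {Alpha, Delta, Eta, Gamma, Theta}.
C2: derived state 'yes' in Alpha, Eta, and Theta only — synapomorphy for {Alpha, Eta, Theta}.
Only Delta and Gamma show the derived state 'no' for C3, supporting them as a clade.
C4: derived state 'no' in Alpha and Eta only — synapomorphy for {Alpha, Eta}.
Most parsimonious ingroup topology: (((Theta,(Eta,Alpha)),(Gamma,Delta)),Beta).
Eta and Alpha form a cherry on this tree, so they are sister taxa.

Alpha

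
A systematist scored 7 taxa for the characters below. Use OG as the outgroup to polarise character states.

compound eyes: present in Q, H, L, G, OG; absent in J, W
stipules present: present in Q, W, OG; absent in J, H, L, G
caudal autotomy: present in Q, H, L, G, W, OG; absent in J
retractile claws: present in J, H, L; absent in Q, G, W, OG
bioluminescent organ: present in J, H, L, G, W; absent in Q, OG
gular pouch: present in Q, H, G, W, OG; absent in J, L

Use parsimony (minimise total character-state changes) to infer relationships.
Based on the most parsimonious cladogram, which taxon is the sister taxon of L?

J

Character polarity is set by the outgroup: the derived state is whichever differs from the outgroup's state, so for compound eyes, stipules present, caudal autotomy, gular pouch the derived state is 'absent', and for the remaining characters it is 'present'.
compound eyes (state 'absent') occurs in J and W but conflicts with the nesting implied by the other characters — most parsimoniously interpreted as homoplasy.
Only G, H, J, and L show the derived state 'absent' for stipules present, supporting them as a clade.
caudal autotomy (derived state 'absent') is unique to J (autapomorphy; uninformative for grouping).
retractile claws: derived state 'present' in H, J, and L only — synapomorphy for {H, J, L}.
bioluminescent organ: derived state 'present' in G, H, J, L, and W only — synapomorphy for {G, H, J, L, W}.
gular pouch: derived state 'absent' in J and L only — synapomorphy for {J, L}.
Most parsimonious ingroup topology: (((((J,L),H),G),W),Q).
L and J form a cherry on this tree, so they are sister taxa.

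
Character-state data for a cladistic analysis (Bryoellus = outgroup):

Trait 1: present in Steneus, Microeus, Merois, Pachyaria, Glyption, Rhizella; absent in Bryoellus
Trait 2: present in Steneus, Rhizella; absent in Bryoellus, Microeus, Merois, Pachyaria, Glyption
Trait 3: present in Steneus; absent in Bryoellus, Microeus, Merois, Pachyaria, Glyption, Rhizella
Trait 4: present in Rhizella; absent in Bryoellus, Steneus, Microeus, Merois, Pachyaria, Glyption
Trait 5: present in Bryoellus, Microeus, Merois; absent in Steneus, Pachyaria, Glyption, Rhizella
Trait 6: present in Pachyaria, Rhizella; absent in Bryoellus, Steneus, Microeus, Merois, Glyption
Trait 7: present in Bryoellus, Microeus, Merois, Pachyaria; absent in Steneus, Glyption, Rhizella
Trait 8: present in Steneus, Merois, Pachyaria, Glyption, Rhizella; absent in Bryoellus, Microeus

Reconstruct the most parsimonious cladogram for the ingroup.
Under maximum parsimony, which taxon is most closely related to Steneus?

Rhizella

Character polarity is set by the outgroup: the derived state is whichever differs from the outgroup's state, so for Trait 5, Trait 7 the derived state is 'absent', and for the remaining characters it is 'present'.
Trait 1 (derived state 'present') is shared by all ingroup taxa — unites the whole ingroup.
Trait 2: derived state 'present' in Rhizella and Steneus only — synapomorphy for {Rhizella, Steneus}.
Trait 3 (derived state 'present') is unique to Steneus (autapomorphy; uninformative for grouping).
Trait 4 (derived state 'present') is unique to Rhizella (autapomorphy; uninformative for grouping).
Trait 5: derived state 'absent' in Glyption, Pachyaria, Rhizella, and Steneus only — synapomorphy for {Glyption, Pachyaria, Rhizella, Steneus}.
Trait 6 (state 'present') occurs in Pachyaria and Rhizella but conflicts with the nesting implied by the other characters — most parsimoniously interpreted as homoplasy.
Trait 7: derived state 'absent' in Glyption, Rhizella, and Steneus only — synapomorphy for {Glyption, Rhizella, Steneus}.
Trait 8: derived state 'present' in Glyption, Merois, Pachyaria, Rhizella, and Steneus only — synapomorphy for {Glyption, Merois, Pachyaria, Rhizella, Steneus}.
Most parsimonious ingroup topology: (((((Steneus,Rhizella),Glyption),Pachyaria),Merois),Microeus).
Steneus and Rhizella form a cherry on this tree, so they are sister taxa.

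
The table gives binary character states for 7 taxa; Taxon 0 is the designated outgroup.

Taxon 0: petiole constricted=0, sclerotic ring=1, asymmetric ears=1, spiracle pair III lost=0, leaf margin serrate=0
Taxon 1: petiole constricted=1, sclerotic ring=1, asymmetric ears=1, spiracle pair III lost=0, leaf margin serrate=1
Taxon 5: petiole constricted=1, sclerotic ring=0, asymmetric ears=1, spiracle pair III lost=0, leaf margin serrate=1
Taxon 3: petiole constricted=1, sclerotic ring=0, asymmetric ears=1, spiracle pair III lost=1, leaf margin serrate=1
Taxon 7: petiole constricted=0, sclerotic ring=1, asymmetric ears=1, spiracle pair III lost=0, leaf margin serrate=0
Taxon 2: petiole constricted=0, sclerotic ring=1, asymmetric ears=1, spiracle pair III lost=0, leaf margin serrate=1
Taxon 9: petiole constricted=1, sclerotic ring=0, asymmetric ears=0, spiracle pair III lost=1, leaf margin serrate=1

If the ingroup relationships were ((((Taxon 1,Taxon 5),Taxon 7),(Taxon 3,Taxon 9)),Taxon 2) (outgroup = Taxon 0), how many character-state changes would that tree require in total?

Map each character onto ((((Taxon 1,Taxon 5),Taxon 7),(Taxon 3,Taxon 9)),Taxon 2) (rooted by Taxon 0) and count the minimum state changes it requires (Fitch parsimony):
petiole constricted: 2; sclerotic ring: 2; asymmetric ears: 1; spiracle pair III lost: 1; leaf margin serrate: 2.
Total tree length = 8.

8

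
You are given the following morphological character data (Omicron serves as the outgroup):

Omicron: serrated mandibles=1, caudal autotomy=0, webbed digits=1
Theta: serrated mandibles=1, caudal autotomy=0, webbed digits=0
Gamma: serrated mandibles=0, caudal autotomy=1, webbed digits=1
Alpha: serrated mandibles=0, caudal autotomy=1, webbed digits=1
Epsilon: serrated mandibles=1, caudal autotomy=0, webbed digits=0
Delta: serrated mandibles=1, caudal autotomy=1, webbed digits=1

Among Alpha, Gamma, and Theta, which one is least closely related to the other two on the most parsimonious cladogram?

Character polarity is set by the outgroup: the derived state is whichever differs from the outgroup's state, so for serrated mandibles, webbed digits the derived state is '0', and for the remaining characters it is '1'.
serrated mandibles (derived state '0') is shared by Alpha and Gamma — a synapomorphy uniting that clade.
caudal autotomy: derived state '1' in Alpha, Delta, and Gamma only — synapomorphy for {Alpha, Delta, Gamma}.
webbed digits (derived state '0') is shared by Epsilon and Theta — a synapomorphy uniting that clade.
Most parsimonious ingroup topology: ((Theta,Epsilon),((Gamma,Alpha),Delta)).
Gamma and Alpha share a more recent common ancestor with each other than either does with Theta, so Theta is the least closely related of the three.

Theta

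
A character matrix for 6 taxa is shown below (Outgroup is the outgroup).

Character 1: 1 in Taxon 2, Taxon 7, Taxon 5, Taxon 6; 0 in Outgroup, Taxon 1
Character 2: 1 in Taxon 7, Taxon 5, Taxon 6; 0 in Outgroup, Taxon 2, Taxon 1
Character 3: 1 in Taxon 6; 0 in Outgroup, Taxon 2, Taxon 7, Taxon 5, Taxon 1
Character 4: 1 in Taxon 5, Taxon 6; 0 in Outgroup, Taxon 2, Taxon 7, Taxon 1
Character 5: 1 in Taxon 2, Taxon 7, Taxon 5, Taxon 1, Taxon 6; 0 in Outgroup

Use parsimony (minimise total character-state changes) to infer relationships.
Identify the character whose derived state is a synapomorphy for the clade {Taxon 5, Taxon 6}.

The outgroup has state '0' for every character, so '1' is the derived state throughout.
Character 1: derived state '1' in Taxon 2, Taxon 5, Taxon 6, and Taxon 7 only — synapomorphy for {Taxon 2, Taxon 5, Taxon 6, Taxon 7}.
Character 2: derived state '1' in Taxon 5, Taxon 6, and Taxon 7 only — synapomorphy for {Taxon 5, Taxon 6, Taxon 7}.
Character 3: derived state '1' in Taxon 6 only — an autapomorphy, so it tells us nothing about relationships among taxa.
Character 4: derived state '1' in Taxon 5 and Taxon 6 only — synapomorphy for {Taxon 5, Taxon 6}.
All ingroup taxa share the derived state '1' for Character 5; it defines the ingroup but does not resolve relationships within it.
Most parsimonious ingroup topology: ((Taxon 2,(Taxon 7,(Taxon 5,Taxon 6))),Taxon 1).
The clade {Taxon 5, Taxon 6} is supported by Character 4: its derived state '1' occurs in exactly those taxa and in no other taxon (including the outgroup).

Character 4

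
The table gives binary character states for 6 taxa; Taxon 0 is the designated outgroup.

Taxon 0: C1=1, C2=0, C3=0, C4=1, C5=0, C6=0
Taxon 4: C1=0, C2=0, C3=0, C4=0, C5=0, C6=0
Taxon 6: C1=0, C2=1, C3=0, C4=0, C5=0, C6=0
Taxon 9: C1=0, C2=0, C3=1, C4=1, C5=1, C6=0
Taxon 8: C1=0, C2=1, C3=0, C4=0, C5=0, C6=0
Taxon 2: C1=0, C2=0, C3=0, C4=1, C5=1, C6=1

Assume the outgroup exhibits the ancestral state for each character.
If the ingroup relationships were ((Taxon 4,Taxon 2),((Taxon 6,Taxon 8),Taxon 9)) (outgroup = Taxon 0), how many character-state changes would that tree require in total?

8

Map each character onto ((Taxon 4,Taxon 2),((Taxon 6,Taxon 8),Taxon 9)) (rooted by Taxon 0) and count the minimum state changes it requires (Fitch parsimony):
C1: 1; C2: 1; C3: 1; C4: 2; C5: 2; C6: 1.
Total tree length = 8.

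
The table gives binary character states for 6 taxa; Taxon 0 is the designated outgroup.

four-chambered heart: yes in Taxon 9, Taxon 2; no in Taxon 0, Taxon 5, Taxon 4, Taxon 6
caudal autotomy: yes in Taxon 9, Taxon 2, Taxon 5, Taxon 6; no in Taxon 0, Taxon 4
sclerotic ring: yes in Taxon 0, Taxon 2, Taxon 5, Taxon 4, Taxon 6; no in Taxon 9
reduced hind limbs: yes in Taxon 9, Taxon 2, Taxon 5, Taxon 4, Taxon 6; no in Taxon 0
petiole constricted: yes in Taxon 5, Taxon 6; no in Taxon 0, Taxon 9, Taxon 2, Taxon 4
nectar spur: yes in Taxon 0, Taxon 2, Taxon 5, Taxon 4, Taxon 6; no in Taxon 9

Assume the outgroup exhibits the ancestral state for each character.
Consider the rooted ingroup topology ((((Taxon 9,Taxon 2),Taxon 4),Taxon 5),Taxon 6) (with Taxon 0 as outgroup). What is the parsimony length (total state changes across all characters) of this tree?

8

Map each character onto ((((Taxon 9,Taxon 2),Taxon 4),Taxon 5),Taxon 6) (rooted by Taxon 0) and count the minimum state changes it requires (Fitch parsimony):
four-chambered heart: 1; caudal autotomy: 2; sclerotic ring: 1; reduced hind limbs: 1; petiole constricted: 2; nectar spur: 1.
Total tree length = 8.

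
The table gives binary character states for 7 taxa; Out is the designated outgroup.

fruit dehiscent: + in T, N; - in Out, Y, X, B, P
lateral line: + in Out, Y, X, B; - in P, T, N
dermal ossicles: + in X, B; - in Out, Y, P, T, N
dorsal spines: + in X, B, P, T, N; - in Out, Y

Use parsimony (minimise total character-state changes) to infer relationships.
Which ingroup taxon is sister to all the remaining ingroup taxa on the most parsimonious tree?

Character polarity is set by the outgroup: the derived state is whichever differs from the outgroup's state, so for lateral line the derived state is '-', and for the remaining characters it is '+'.
fruit dehiscent: derived state '+' in N and T only — synapomorphy for {N, T}.
lateral line: derived state '-' in N, P, and T only — synapomorphy for {N, P, T}.
Only B and X show the derived state '+' for dermal ossicles, supporting them as a clade.
dorsal spines: derived state '+' in B, N, P, T, and X only — synapomorphy for {B, N, P, T, X}.
Most parsimonious ingroup topology: (Y,((X,B),(P,(T,N)))).
Y is sister to the clade containing all other ingroup taxa, so it is the earliest-diverging (most basal) ingroup lineage.

Y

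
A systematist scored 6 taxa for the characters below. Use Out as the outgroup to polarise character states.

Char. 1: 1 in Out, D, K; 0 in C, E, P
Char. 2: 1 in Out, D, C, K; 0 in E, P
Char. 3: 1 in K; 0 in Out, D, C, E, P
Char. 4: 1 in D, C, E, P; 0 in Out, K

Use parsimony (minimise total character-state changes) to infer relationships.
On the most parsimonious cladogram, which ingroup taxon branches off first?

Character polarity is set by the outgroup: the derived state is whichever differs from the outgroup's state, so for Char. 1, Char. 2 the derived state is '0', and for the remaining characters it is '1'.
Only C, E, and P show the derived state '0' for Char. 1, supporting them as a clade.
Char. 2 (derived state '0') is shared by E and P — a synapomorphy uniting that clade.
Char. 3: derived state '1' in K only — an autapomorphy, so it tells us nothing about relationships among taxa.
Only C, D, E, and P show the derived state '1' for Char. 4, supporting them as a clade.
Most parsimonious ingroup topology: ((D,(C,(E,P))),K).
K is sister to the clade containing all other ingroup taxa, so it is the earliest-diverging (most basal) ingroup lineage.

K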